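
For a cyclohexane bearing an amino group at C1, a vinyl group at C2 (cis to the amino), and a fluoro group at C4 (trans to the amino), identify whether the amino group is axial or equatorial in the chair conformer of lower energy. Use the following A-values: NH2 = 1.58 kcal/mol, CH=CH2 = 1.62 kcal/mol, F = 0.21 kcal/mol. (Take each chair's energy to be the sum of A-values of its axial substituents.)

Chair I (amino axial, vinyl equatorial, fluoro axial): E = 1.79 kcal/mol.
Chair II (amino equatorial, vinyl axial, fluoro equatorial): E = 1.62 kcal/mol.
Chair II is the more stable (lower-energy) conformer, and in that chair the amino group is equatorial.

equatorial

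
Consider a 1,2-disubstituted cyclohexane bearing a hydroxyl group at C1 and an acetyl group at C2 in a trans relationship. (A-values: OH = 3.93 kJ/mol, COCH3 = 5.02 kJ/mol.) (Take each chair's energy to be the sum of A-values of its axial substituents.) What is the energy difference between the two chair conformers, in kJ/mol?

8.95 kJ/mol

C1 and C2 have opposite parity, so for the trans isomer the two substituents are e,e in one chair and a,a in the other.
Chair I (hydroxyl axial, acetyl axial): E = 8.95 kJ/mol.
Chair II (hydroxyl equatorial, acetyl equatorial): E = 0.00 kJ/mol.
ΔE = 8.95 − 0.00 = 8.95 kJ/mol; chair II is more stable.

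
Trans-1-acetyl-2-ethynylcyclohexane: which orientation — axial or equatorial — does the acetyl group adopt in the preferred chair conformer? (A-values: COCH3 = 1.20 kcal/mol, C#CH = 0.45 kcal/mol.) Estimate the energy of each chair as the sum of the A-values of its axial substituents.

C1 and C2 have opposite parity, so for the trans isomer the two substituents are e,e in one chair and a,a in the other.
Chair I (acetyl axial, ethynyl axial): E = 1.65 kcal/mol.
Chair II (acetyl equatorial, ethynyl equatorial): E = 0.00 kcal/mol.
Chair II is the more stable (lower-energy) conformer, and in that chair the acetyl group is equatorial.

equatorial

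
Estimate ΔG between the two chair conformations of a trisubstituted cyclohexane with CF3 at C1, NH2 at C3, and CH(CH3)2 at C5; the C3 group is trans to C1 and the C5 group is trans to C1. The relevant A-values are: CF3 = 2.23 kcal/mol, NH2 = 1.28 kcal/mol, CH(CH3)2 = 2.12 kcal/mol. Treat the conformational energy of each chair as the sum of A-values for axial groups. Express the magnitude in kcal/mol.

1.17 kcal/mol

Chair I (trifluoromethyl axial, amino equatorial, isopropyl equatorial): E = 2.23 kcal/mol.
Chair II (trifluoromethyl equatorial, amino axial, isopropyl axial): E = 3.40 kcal/mol.
ΔE = 3.40 − 2.23 = 1.17 kcal/mol; chair I is more stable.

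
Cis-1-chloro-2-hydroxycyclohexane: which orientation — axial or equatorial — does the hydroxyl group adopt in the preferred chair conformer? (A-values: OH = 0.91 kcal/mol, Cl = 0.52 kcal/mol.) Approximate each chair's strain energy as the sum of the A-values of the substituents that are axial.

C1 and C2 have opposite parity, so for the cis isomer the two substituents are one axial and one equatorial in each chair.
Chair I (hydroxyl axial, chloro equatorial): E = 0.91 kcal/mol.
Chair II (hydroxyl equatorial, chloro axial): E = 0.52 kcal/mol.
Chair II is the more stable (lower-energy) conformer, and in that chair the hydroxyl group is equatorial.

equatorial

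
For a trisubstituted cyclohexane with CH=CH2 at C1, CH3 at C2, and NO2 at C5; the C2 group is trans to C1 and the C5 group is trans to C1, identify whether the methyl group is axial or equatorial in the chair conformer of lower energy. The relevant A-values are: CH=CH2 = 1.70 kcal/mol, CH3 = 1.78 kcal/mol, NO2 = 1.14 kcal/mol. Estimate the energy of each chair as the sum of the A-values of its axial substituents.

equatorial

Chair I (vinyl axial, methyl axial, nitro equatorial): E = 3.48 kcal/mol.
Chair II (vinyl equatorial, methyl equatorial, nitro axial): E = 1.14 kcal/mol.
Chair II is the more stable (lower-energy) conformer, and in that chair the methyl group is equatorial.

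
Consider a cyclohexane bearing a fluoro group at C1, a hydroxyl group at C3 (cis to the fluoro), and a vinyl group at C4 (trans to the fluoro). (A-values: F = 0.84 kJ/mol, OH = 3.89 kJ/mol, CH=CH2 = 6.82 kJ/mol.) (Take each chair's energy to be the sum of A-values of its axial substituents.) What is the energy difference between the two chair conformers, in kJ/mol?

Chair I (fluoro axial, hydroxyl axial, vinyl axial): E = 11.55 kJ/mol.
Chair II (fluoro equatorial, hydroxyl equatorial, vinyl equatorial): E = 0.00 kJ/mol.
ΔE = 11.55 − 0.00 = 11.55 kJ/mol; chair II is more stable.

11.55 kJ/mol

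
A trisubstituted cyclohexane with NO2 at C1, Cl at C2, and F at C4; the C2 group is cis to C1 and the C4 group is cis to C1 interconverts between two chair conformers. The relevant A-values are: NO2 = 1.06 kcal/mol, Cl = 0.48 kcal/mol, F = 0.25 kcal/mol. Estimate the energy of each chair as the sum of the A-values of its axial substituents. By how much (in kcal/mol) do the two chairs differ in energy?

0.33 kcal/mol

Chair I (nitro axial, chloro equatorial, fluoro equatorial): E = 1.06 kcal/mol.
Chair II (nitro equatorial, chloro axial, fluoro axial): E = 0.73 kcal/mol.
ΔE = 1.06 − 0.73 = 0.33 kcal/mol; chair II is more stable.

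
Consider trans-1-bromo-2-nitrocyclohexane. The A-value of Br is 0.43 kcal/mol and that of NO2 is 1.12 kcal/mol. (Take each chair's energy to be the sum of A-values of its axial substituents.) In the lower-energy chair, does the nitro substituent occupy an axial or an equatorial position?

C1 and C2 have opposite parity, so for the trans isomer the two substituents are e,e in one chair and a,a in the other.
Chair I (bromo axial, nitro axial): E = 1.55 kcal/mol.
Chair II (bromo equatorial, nitro equatorial): E = 0.00 kcal/mol.
Chair II is the more stable (lower-energy) conformer, and in that chair the nitro group is equatorial.

equatorial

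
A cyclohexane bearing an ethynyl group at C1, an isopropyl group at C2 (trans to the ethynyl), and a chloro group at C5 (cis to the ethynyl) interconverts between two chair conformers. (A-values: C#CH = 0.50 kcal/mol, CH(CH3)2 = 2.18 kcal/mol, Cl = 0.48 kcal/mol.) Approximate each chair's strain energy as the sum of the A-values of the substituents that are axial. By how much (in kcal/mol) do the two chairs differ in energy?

Chair I (ethynyl axial, isopropyl axial, chloro axial): E = 3.16 kcal/mol.
Chair II (ethynyl equatorial, isopropyl equatorial, chloro equatorial): E = 0.00 kcal/mol.
ΔE = 3.16 − 0.00 = 3.16 kcal/mol; chair II is more stable.

3.16 kcal/mol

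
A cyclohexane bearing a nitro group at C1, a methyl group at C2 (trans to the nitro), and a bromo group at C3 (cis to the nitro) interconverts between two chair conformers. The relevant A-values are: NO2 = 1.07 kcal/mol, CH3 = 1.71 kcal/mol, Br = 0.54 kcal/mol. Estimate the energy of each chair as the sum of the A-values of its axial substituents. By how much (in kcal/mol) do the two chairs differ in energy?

Chair I (nitro axial, methyl axial, bromo axial): E = 3.32 kcal/mol.
Chair II (nitro equatorial, methyl equatorial, bromo equatorial): E = 0.00 kcal/mol.
ΔE = 3.32 − 0.00 = 3.32 kcal/mol; chair II is more stable.

3.32 kcal/mol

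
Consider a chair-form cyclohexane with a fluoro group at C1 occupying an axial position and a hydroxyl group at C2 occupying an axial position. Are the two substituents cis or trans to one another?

trans

C1 and C2 have opposite parity, so their axial bonds point in opposite directions.
With opposite-parity carbons, two substituents on the same face are one axial and one equatorial; opposite faces give both axial or both equatorial.
Here the groups are axial/axial → opposite face → trans.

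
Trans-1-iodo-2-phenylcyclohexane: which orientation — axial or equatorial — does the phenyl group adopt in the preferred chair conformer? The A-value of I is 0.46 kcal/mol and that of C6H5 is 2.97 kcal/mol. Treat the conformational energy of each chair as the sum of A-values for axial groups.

equatorial

C1 and C2 have opposite parity, so for the trans isomer the two substituents are e,e in one chair and a,a in the other.
Chair I (iodo axial, phenyl axial): E = 3.43 kcal/mol.
Chair II (iodo equatorial, phenyl equatorial): E = 0.00 kcal/mol.
Chair II is the more stable (lower-energy) conformer, and in that chair the phenyl group is equatorial.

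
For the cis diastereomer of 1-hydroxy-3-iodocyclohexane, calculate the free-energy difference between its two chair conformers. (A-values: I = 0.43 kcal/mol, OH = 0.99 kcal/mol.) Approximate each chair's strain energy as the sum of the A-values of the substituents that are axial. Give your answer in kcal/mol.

C1 and C3 have the same parity, so for the cis isomer the two substituents are e,e in one chair and a,a in the other.
Chair I (iodo axial, hydroxyl axial): E = 1.42 kcal/mol.
Chair II (iodo equatorial, hydroxyl equatorial): E = 0.00 kcal/mol.
ΔE = 1.42 − 0.00 = 1.42 kcal/mol; chair II is more stable.

1.42 kcal/mol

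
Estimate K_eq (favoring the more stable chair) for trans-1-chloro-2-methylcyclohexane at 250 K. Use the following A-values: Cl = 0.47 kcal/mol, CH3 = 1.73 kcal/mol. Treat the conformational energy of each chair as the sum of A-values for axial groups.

K ≈ 83.8

C1 and C2 have opposite parity, so for the trans isomer the two substituents are e,e in one chair and a,a in the other.
Chair I (chloro axial, methyl axial): E = 2.20 kcal/mol; chair II (chloro equatorial, methyl equatorial): E = 0.00 kcal/mol.
ΔG = 2.20 kcal/mol between the two chairs.
K = exp(ΔG/RT) with R = 1.987×10⁻³ kcal mol⁻¹ K⁻¹ and T = 250 K gives K ≈ 83.8.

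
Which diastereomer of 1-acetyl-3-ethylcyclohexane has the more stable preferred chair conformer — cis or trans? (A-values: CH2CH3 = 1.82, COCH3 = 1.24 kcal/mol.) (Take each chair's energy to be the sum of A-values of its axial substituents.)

At 1,3 positions (parity same): cis → (e,e or a,a); trans → (a,e or e,a).
Best chair for cis: E = 0.00 kcal/mol; best chair for trans: E = 1.24 kcal/mol.
The cis isomer is lower by 1.24 kcal/mol.

cis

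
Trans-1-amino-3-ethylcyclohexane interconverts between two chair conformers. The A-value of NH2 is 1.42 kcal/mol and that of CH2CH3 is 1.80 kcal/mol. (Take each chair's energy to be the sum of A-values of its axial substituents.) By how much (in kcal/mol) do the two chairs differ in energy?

C1 and C3 have the same parity, so for the trans isomer the two substituents are one axial and one equatorial in each chair.
Chair I (amino axial, ethyl equatorial): E = 1.42 kcal/mol.
Chair II (amino equatorial, ethyl axial): E = 1.80 kcal/mol.
ΔE = 1.80 − 1.42 = 0.38 kcal/mol; chair I is more stable.

0.38 kcal/mol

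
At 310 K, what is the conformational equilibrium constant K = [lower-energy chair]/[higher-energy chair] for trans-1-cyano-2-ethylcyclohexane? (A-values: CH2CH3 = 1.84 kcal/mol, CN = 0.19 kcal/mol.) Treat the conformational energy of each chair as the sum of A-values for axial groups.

K ≈ 27.0

C1 and C2 have opposite parity, so for the trans isomer the two substituents are e,e in one chair and a,a in the other.
Chair I (ethyl axial, cyano axial): E = 2.03 kcal/mol; chair II (ethyl equatorial, cyano equatorial): E = 0.00 kcal/mol.
ΔG = 2.03 kcal/mol between the two chairs.
K = exp(ΔG/RT) with R = 1.987×10⁻³ kcal mol⁻¹ K⁻¹ and T = 310 K gives K ≈ 27.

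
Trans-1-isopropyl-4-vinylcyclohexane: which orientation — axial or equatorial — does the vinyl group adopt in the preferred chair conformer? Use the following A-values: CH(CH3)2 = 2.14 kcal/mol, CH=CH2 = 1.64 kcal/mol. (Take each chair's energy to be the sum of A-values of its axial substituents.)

equatorial

C1 and C4 have opposite parity, so for the trans isomer the two substituents are e,e in one chair and a,a in the other.
Chair I (isopropyl axial, vinyl axial): E = 3.78 kcal/mol.
Chair II (isopropyl equatorial, vinyl equatorial): E = 0.00 kcal/mol.
Chair II is the more stable (lower-energy) conformer, and in that chair the vinyl group is equatorial.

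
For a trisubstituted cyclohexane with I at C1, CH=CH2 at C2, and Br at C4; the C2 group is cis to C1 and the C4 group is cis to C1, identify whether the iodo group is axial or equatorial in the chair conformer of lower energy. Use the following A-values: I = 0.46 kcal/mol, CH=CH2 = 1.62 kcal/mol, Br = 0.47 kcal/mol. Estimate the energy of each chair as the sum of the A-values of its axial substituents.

Chair I (iodo axial, vinyl equatorial, bromo equatorial): E = 0.46 kcal/mol.
Chair II (iodo equatorial, vinyl axial, bromo axial): E = 2.09 kcal/mol.
Chair I is the more stable (lower-energy) conformer, and in that chair the iodo group is axial.

axial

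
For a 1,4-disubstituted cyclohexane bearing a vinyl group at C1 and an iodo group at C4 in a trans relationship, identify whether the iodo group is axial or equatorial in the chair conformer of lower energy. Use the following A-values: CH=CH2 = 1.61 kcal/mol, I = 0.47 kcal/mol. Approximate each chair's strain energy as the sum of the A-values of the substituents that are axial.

C1 and C4 have opposite parity, so for the trans isomer the two substituents are e,e in one chair and a,a in the other.
Chair I (vinyl axial, iodo axial): E = 2.08 kcal/mol.
Chair II (vinyl equatorial, iodo equatorial): E = 0.00 kcal/mol.
Chair II is the more stable (lower-energy) conformer, and in that chair the iodo group is equatorial.

equatorial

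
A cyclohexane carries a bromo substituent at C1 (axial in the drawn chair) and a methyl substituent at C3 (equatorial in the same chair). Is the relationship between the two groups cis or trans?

trans

C1 and C3 have the same parity, so their axial bonds point in the same direction.
With same-parity carbons, two substituents on the same face are both axial or both equatorial; opposite faces give one of each.
Here the groups are axial/equatorial → opposite face → trans.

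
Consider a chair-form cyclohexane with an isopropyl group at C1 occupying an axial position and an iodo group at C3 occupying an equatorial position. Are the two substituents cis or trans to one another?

C1 and C3 have the same parity, so their axial bonds point in the same direction.
With same-parity carbons, two substituents on the same face are both axial or both equatorial; opposite faces give one of each.
Here the groups are axial/equatorial → opposite face → trans.

trans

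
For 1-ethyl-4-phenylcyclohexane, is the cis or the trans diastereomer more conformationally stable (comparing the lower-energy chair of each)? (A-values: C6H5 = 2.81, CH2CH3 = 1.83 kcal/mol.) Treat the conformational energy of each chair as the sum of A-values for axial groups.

At 1,4 positions (parity opposite): cis → (a,e or e,a); trans → (e,e or a,a).
Best chair for cis: E = 1.83 kcal/mol; best chair for trans: E = 0.00 kcal/mol.
The trans isomer is lower by 1.83 kcal/mol.

trans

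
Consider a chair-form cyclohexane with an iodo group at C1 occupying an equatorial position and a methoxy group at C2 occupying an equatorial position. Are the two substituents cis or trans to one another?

trans

C1 and C2 have opposite parity, so their axial bonds point in opposite directions.
With opposite-parity carbons, two substituents on the same face are one axial and one equatorial; opposite faces give both axial or both equatorial.
Here the groups are equatorial/equatorial → opposite face → trans.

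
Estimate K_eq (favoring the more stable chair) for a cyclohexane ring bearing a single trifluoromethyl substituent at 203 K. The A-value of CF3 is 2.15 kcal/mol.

K ≈ 206

One chair has the trifluoromethyl group axial (E = 2.15 kcal/mol) and the other has it equatorial (E = 0).
ΔG = 2.15 kcal/mol between the two chairs.
K = exp(ΔG/RT) with R = 1.987×10⁻³ kcal mol⁻¹ K⁻¹ and T = 203 K gives K ≈ 206.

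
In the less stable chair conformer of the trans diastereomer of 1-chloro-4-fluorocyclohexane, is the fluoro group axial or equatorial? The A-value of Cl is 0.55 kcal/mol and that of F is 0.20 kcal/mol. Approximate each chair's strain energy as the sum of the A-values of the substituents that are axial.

C1 and C4 have opposite parity, so for the trans isomer the two substituents are e,e in one chair and a,a in the other.
Chair I (chloro axial, fluoro axial): E = 0.75 kcal/mol.
Chair II (chloro equatorial, fluoro equatorial): E = 0.00 kcal/mol.
Chair I is the less stable (higher-energy) conformer, and in that chair the fluoro group is axial.

axial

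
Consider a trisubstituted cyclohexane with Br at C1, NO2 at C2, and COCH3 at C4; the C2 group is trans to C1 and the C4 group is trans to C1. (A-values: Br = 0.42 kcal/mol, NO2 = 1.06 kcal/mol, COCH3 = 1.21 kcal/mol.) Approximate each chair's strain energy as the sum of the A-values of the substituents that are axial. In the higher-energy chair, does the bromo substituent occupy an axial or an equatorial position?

axial

Chair I (bromo axial, nitro axial, acetyl axial): E = 2.69 kcal/mol.
Chair II (bromo equatorial, nitro equatorial, acetyl equatorial): E = 0.00 kcal/mol.
Chair I is the less stable (higher-energy) conformer, and in that chair the bromo group is axial.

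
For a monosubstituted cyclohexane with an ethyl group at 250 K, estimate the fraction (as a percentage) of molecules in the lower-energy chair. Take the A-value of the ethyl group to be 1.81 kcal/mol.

97.5%

One chair has the ethyl group axial (E = 1.81 kcal/mol) and the other has it equatorial (E = 0).
ΔG = 1.81 kcal/mol between the two chairs.
K = exp(ΔG/RT) with R = 1.987×10⁻³ kcal mol⁻¹ K⁻¹ and T = 250 K gives K ≈ 38.2.
Fraction in the lower-energy chair = K/(K+1) = 97.5%.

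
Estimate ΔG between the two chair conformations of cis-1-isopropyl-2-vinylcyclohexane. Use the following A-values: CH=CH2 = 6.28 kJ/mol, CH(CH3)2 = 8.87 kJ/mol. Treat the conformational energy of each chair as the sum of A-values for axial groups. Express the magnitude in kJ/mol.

2.59 kJ/mol

C1 and C2 have opposite parity, so for the cis isomer the two substituents are one axial and one equatorial in each chair.
Chair I (vinyl axial, isopropyl equatorial): E = 6.28 kJ/mol.
Chair II (vinyl equatorial, isopropyl axial): E = 8.87 kJ/mol.
ΔE = 8.87 − 6.28 = 2.59 kJ/mol; chair I is more stable.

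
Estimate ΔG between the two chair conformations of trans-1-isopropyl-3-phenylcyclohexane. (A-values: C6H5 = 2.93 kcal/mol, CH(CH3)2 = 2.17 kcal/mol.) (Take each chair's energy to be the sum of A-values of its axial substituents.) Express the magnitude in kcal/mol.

C1 and C3 have the same parity, so for the trans isomer the two substituents are one axial and one equatorial in each chair.
Chair I (phenyl axial, isopropyl equatorial): E = 2.93 kcal/mol.
Chair II (phenyl equatorial, isopropyl axial): E = 2.17 kcal/mol.
ΔE = 2.93 − 2.17 = 0.76 kcal/mol; chair II is more stable.

0.76 kcal/mol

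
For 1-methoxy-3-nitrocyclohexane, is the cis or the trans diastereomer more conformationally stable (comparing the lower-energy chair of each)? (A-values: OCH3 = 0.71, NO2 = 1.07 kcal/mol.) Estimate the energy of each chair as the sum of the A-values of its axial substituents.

At 1,3 positions (parity same): cis → (e,e or a,a); trans → (a,e or e,a).
Best chair for cis: E = 0.00 kcal/mol; best chair for trans: E = 0.71 kcal/mol.
The cis isomer is lower by 0.71 kcal/mol.

cis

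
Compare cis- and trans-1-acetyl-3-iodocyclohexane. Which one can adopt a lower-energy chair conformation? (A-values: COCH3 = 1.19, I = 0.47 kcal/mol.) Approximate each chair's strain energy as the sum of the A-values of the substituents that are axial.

cis

At 1,3 positions (parity same): cis → (e,e or a,a); trans → (a,e or e,a).
Best chair for cis: E = 0.00 kcal/mol; best chair for trans: E = 0.47 kcal/mol.
The cis isomer is lower by 0.47 kcal/mol.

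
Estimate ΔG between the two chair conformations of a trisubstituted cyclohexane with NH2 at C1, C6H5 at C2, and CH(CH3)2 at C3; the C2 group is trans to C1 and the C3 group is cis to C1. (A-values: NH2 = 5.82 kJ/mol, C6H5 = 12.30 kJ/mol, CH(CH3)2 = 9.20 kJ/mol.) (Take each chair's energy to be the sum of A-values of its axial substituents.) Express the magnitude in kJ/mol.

Chair I (amino axial, phenyl axial, isopropyl axial): E = 27.32 kJ/mol.
Chair II (amino equatorial, phenyl equatorial, isopropyl equatorial): E = 0.00 kJ/mol.
ΔE = 27.32 − 0.00 = 27.32 kJ/mol; chair II is more stable.

27.32 kJ/mol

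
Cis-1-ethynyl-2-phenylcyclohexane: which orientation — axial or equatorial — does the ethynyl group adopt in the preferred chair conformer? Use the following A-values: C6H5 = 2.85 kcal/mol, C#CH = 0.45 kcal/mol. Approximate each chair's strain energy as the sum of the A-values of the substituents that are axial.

C1 and C2 have opposite parity, so for the cis isomer the two substituents are one axial and one equatorial in each chair.
Chair I (phenyl axial, ethynyl equatorial): E = 2.85 kcal/mol.
Chair II (phenyl equatorial, ethynyl axial): E = 0.45 kcal/mol.
Chair II is the more stable (lower-energy) conformer, and in that chair the ethynyl group is axial.

axial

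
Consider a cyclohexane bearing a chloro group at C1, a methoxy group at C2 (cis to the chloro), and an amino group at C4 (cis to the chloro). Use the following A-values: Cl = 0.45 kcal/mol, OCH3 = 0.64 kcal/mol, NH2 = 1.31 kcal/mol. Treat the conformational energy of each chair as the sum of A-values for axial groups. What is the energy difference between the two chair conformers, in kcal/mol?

1.50 kcal/mol

Chair I (chloro axial, methoxy equatorial, amino equatorial): E = 0.45 kcal/mol.
Chair II (chloro equatorial, methoxy axial, amino axial): E = 1.95 kcal/mol.
ΔE = 1.95 − 0.45 = 1.50 kcal/mol; chair I is more stable.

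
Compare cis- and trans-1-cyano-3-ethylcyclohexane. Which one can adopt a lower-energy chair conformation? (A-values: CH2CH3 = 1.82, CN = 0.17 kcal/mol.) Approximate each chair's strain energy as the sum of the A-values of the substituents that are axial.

At 1,3 positions (parity same): cis → (e,e or a,a); trans → (a,e or e,a).
Best chair for cis: E = 0.00 kcal/mol; best chair for trans: E = 0.17 kcal/mol.
The cis isomer is lower by 0.17 kcal/mol.

cis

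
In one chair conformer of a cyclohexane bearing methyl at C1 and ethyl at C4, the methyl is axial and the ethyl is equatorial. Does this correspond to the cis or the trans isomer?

cis

C1 and C4 have opposite parity, so their axial bonds point in opposite directions.
With opposite-parity carbons, two substituents on the same face are one axial and one equatorial; opposite faces give both axial or both equatorial.
Here the groups are axial/equatorial → same face → cis.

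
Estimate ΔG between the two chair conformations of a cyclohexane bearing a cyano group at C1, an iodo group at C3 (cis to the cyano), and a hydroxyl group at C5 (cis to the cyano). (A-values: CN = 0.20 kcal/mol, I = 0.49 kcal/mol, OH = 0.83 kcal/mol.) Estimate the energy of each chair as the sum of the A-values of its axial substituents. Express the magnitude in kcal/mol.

Chair I (cyano axial, iodo axial, hydroxyl axial): E = 1.52 kcal/mol.
Chair II (cyano equatorial, iodo equatorial, hydroxyl equatorial): E = 0.00 kcal/mol.
ΔE = 1.52 − 0.00 = 1.52 kcal/mol; chair II is more stable.

1.52 kcal/mol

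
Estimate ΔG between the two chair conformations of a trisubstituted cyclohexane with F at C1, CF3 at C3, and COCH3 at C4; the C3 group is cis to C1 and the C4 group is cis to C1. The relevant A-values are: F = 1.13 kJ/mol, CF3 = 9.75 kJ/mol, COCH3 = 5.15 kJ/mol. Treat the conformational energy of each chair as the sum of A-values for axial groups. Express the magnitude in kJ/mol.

Chair I (fluoro axial, trifluoromethyl axial, acetyl equatorial): E = 10.88 kJ/mol.
Chair II (fluoro equatorial, trifluoromethyl equatorial, acetyl axial): E = 5.15 kJ/mol.
ΔE = 10.88 − 5.15 = 5.73 kJ/mol; chair II is more stable.

5.73 kJ/mol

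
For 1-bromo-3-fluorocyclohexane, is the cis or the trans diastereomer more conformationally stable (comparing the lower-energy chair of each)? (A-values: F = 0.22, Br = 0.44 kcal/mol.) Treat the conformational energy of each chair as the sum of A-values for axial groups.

cis

At 1,3 positions (parity same): cis → (e,e or a,a); trans → (a,e or e,a).
Best chair for cis: E = 0.00 kcal/mol; best chair for trans: E = 0.22 kcal/mol.
The cis isomer is lower by 0.22 kcal/mol.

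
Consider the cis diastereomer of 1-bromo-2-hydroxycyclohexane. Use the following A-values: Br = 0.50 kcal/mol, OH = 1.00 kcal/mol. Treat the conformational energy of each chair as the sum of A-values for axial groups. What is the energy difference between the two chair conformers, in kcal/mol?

C1 and C2 have opposite parity, so for the cis isomer the two substituents are one axial and one equatorial in each chair.
Chair I (bromo axial, hydroxyl equatorial): E = 0.50 kcal/mol.
Chair II (bromo equatorial, hydroxyl axial): E = 1.00 kcal/mol.
ΔE = 1.00 − 0.50 = 0.50 kcal/mol; chair I is more stable.

0.50 kcal/mol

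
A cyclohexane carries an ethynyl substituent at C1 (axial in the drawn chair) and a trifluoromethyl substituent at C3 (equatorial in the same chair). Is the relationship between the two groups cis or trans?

trans

C1 and C3 have the same parity, so their axial bonds point in the same direction.
With same-parity carbons, two substituents on the same face are both axial or both equatorial; opposite faces give one of each.
Here the groups are axial/equatorial → opposite face → trans.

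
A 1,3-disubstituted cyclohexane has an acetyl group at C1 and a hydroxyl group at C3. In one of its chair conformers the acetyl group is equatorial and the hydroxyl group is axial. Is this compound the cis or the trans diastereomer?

C1 and C3 have the same parity, so their axial bonds point in the same direction.
With same-parity carbons, two substituents on the same face are both axial or both equatorial; opposite faces give one of each.
Here the groups are equatorial/axial → opposite face → trans.

trans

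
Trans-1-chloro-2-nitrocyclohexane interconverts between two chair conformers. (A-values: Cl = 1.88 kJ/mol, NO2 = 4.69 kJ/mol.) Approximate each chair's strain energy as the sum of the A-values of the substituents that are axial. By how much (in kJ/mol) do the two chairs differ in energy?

6.57 kJ/mol

C1 and C2 have opposite parity, so for the trans isomer the two substituents are e,e in one chair and a,a in the other.
Chair I (chloro axial, nitro axial): E = 6.57 kJ/mol.
Chair II (chloro equatorial, nitro equatorial): E = 0.00 kJ/mol.
ΔE = 6.57 − 0.00 = 6.57 kJ/mol; chair II is more stable.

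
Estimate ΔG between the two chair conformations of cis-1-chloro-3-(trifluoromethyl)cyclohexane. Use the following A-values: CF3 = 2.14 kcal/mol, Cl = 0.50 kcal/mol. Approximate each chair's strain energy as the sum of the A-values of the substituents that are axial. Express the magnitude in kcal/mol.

C1 and C3 have the same parity, so for the cis isomer the two substituents are e,e in one chair and a,a in the other.
Chair I (trifluoromethyl axial, chloro axial): E = 2.64 kcal/mol.
Chair II (trifluoromethyl equatorial, chloro equatorial): E = 0.00 kcal/mol.
ΔE = 2.64 − 0.00 = 2.64 kcal/mol; chair II is more stable.

2.64 kcal/mol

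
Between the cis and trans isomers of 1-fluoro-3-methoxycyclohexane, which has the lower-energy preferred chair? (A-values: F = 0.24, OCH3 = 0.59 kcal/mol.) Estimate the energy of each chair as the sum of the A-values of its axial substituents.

At 1,3 positions (parity same): cis → (e,e or a,a); trans → (a,e or e,a).
Best chair for cis: E = 0.00 kcal/mol; best chair for trans: E = 0.24 kcal/mol.
The cis isomer is lower by 0.24 kcal/mol.

cis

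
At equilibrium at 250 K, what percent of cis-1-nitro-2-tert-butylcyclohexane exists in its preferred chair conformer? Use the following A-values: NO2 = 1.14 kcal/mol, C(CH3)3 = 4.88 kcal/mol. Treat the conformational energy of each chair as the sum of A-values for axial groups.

C1 and C2 have opposite parity, so for the cis isomer the two substituents are one axial and one equatorial in each chair.
Chair I (nitro axial, tert-butyl equatorial): E = 1.14 kcal/mol; chair II (nitro equatorial, tert-butyl axial): E = 4.88 kcal/mol.
ΔG = 3.74 kcal/mol between the two chairs.
K = exp(ΔG/RT) with R = 1.987×10⁻³ kcal mol⁻¹ K⁻¹ and T = 250 K gives K ≈ 1.86e+03.
Fraction in the lower-energy chair = K/(K+1) = 99.9%.

99.9%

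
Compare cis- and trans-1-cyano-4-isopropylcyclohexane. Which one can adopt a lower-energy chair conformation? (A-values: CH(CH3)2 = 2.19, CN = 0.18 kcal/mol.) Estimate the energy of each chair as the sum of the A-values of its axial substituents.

trans

At 1,4 positions (parity opposite): cis → (a,e or e,a); trans → (e,e or a,a).
Best chair for cis: E = 0.18 kcal/mol; best chair for trans: E = 0.00 kcal/mol.
The trans isomer is lower by 0.18 kcal/mol.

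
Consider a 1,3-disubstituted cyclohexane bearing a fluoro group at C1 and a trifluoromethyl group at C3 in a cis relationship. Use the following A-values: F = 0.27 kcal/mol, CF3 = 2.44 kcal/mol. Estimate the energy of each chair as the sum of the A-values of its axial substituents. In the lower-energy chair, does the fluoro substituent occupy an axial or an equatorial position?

equatorial

C1 and C3 have the same parity, so for the cis isomer the two substituents are e,e in one chair and a,a in the other.
Chair I (fluoro axial, trifluoromethyl axial): E = 2.71 kcal/mol.
Chair II (fluoro equatorial, trifluoromethyl equatorial): E = 0.00 kcal/mol.
Chair II is the more stable (lower-energy) conformer, and in that chair the fluoro group is equatorial.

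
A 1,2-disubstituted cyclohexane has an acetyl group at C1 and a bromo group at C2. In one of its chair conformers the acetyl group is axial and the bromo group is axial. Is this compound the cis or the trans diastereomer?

C1 and C2 have opposite parity, so their axial bonds point in opposite directions.
With opposite-parity carbons, two substituents on the same face are one axial and one equatorial; opposite faces give both axial or both equatorial.
Here the groups are axial/axial → opposite face → trans.

trans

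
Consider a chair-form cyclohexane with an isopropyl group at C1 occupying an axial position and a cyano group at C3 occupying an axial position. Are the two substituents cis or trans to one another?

cis

C1 and C3 have the same parity, so their axial bonds point in the same direction.
With same-parity carbons, two substituents on the same face are both axial or both equatorial; opposite faces give one of each.
Here the groups are axial/axial → same face → cis.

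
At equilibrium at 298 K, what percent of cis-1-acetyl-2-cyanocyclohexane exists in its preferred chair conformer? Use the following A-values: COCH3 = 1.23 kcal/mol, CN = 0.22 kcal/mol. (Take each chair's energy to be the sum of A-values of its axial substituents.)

84.6%

C1 and C2 have opposite parity, so for the cis isomer the two substituents are one axial and one equatorial in each chair.
Chair I (acetyl axial, cyano equatorial): E = 1.23 kcal/mol; chair II (acetyl equatorial, cyano axial): E = 0.22 kcal/mol.
ΔG = 1.01 kcal/mol between the two chairs.
K = exp(ΔG/RT) with R = 1.987×10⁻³ kcal mol⁻¹ K⁻¹ and T = 298 K gives K ≈ 5.51.
Fraction in the lower-energy chair = K/(K+1) = 84.6%.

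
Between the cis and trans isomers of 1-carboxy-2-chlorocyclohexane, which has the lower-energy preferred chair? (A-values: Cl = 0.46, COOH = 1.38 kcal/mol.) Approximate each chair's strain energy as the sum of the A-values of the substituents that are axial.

trans

At 1,2 positions (parity opposite): cis → (a,e or e,a); trans → (e,e or a,a).
Best chair for cis: E = 0.46 kcal/mol; best chair for trans: E = 0.00 kcal/mol.
The trans isomer is lower by 0.46 kcal/mol.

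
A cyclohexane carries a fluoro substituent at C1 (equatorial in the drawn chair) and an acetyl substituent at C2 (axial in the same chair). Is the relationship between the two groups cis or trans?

cis

C1 and C2 have opposite parity, so their axial bonds point in opposite directions.
With opposite-parity carbons, two substituents on the same face are one axial and one equatorial; opposite faces give both axial or both equatorial.
Here the groups are equatorial/axial → same face → cis.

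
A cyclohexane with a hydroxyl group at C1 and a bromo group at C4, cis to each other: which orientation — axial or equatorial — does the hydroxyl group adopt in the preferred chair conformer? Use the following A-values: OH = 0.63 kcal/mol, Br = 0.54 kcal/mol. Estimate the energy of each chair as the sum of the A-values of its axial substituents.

equatorial

C1 and C4 have opposite parity, so for the cis isomer the two substituents are one axial and one equatorial in each chair.
Chair I (hydroxyl axial, bromo equatorial): E = 0.63 kcal/mol.
Chair II (hydroxyl equatorial, bromo axial): E = 0.54 kcal/mol.
Chair II is the more stable (lower-energy) conformer, and in that chair the hydroxyl group is equatorial.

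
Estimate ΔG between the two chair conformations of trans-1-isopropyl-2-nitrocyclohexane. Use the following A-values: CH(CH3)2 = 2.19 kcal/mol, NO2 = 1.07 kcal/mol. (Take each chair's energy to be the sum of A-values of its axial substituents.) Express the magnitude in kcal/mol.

3.26 kcal/mol

C1 and C2 have opposite parity, so for the trans isomer the two substituents are e,e in one chair and a,a in the other.
Chair I (isopropyl axial, nitro axial): E = 3.26 kcal/mol.
Chair II (isopropyl equatorial, nitro equatorial): E = 0.00 kcal/mol.
ΔE = 3.26 − 0.00 = 3.26 kcal/mol; chair II is more stable.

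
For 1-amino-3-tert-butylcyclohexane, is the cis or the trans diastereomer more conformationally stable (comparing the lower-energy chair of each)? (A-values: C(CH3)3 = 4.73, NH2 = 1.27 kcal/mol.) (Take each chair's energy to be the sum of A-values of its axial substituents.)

At 1,3 positions (parity same): cis → (e,e or a,a); trans → (a,e or e,a).
Best chair for cis: E = 0.00 kcal/mol; best chair for trans: E = 1.27 kcal/mol.
The cis isomer is lower by 1.27 kcal/mol.

cis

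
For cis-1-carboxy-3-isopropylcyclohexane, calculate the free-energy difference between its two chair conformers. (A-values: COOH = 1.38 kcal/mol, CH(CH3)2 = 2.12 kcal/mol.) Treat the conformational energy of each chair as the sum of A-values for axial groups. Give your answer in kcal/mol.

C1 and C3 have the same parity, so for the cis isomer the two substituents are e,e in one chair and a,a in the other.
Chair I (carboxyl axial, isopropyl axial): E = 3.50 kcal/mol.
Chair II (carboxyl equatorial, isopropyl equatorial): E = 0.00 kcal/mol.
ΔE = 3.50 − 0.00 = 3.50 kcal/mol; chair II is more stable.

3.50 kcal/mol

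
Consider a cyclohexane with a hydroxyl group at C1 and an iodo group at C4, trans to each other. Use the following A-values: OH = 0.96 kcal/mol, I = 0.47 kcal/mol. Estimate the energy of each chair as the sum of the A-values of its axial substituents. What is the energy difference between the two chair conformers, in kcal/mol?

C1 and C4 have opposite parity, so for the trans isomer the two substituents are e,e in one chair and a,a in the other.
Chair I (hydroxyl axial, iodo axial): E = 1.43 kcal/mol.
Chair II (hydroxyl equatorial, iodo equatorial): E = 0.00 kcal/mol.
ΔE = 1.43 − 0.00 = 1.43 kcal/mol; chair II is more stable.

1.43 kcal/mol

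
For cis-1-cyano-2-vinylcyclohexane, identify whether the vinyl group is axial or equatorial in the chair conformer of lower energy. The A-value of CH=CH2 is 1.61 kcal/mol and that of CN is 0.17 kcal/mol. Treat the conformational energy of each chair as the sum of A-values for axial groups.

C1 and C2 have opposite parity, so for the cis isomer the two substituents are one axial and one equatorial in each chair.
Chair I (vinyl axial, cyano equatorial): E = 1.61 kcal/mol.
Chair II (vinyl equatorial, cyano axial): E = 0.17 kcal/mol.
Chair II is the more stable (lower-energy) conformer, and in that chair the vinyl group is equatorial.

equatorial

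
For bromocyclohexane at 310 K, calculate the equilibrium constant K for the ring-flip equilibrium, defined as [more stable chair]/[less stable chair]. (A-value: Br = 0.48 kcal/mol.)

One chair has the bromo group axial (E = 0.48 kcal/mol) and the other has it equatorial (E = 0).
ΔG = 0.48 kcal/mol between the two chairs.
K = exp(ΔG/RT) with R = 1.987×10⁻³ kcal mol⁻¹ K⁻¹ and T = 310 K gives K ≈ 2.18.

K ≈ 2.18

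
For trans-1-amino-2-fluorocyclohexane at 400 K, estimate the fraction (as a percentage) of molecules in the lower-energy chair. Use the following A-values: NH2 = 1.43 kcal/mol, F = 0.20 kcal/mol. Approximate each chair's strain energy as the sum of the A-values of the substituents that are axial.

88.6%

C1 and C2 have opposite parity, so for the trans isomer the two substituents are e,e in one chair and a,a in the other.
Chair I (amino axial, fluoro axial): E = 1.63 kcal/mol; chair II (amino equatorial, fluoro equatorial): E = 0.00 kcal/mol.
ΔG = 1.63 kcal/mol between the two chairs.
K = exp(ΔG/RT) with R = 1.987×10⁻³ kcal mol⁻¹ K⁻¹ and T = 400 K gives K ≈ 7.77.
Fraction in the lower-energy chair = K/(K+1) = 88.6%.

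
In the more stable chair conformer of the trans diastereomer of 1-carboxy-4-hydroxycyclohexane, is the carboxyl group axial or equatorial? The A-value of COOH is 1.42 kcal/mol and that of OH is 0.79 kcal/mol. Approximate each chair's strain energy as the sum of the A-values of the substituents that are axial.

equatorial

C1 and C4 have opposite parity, so for the trans isomer the two substituents are e,e in one chair and a,a in the other.
Chair I (carboxyl axial, hydroxyl axial): E = 2.21 kcal/mol.
Chair II (carboxyl equatorial, hydroxyl equatorial): E = 0.00 kcal/mol.
Chair II is the more stable (lower-energy) conformer, and in that chair the carboxyl group is equatorial.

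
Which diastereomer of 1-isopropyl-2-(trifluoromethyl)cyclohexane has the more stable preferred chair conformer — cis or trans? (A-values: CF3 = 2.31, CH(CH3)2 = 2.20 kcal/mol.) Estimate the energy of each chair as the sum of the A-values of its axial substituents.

At 1,2 positions (parity opposite): cis → (a,e or e,a); trans → (e,e or a,a).
Best chair for cis: E = 2.20 kcal/mol; best chair for trans: E = 0.00 kcal/mol.
The trans isomer is lower by 2.20 kcal/mol.

trans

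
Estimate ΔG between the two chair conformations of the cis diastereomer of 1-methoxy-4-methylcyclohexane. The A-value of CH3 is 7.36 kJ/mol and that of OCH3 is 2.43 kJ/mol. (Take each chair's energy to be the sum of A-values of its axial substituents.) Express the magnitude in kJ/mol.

4.93 kJ/mol

C1 and C4 have opposite parity, so for the cis isomer the two substituents are one axial and one equatorial in each chair.
Chair I (methyl axial, methoxy equatorial): E = 7.36 kJ/mol.
Chair II (methyl equatorial, methoxy axial): E = 2.43 kJ/mol.
ΔE = 7.36 − 2.43 = 4.93 kJ/mol; chair II is more stable.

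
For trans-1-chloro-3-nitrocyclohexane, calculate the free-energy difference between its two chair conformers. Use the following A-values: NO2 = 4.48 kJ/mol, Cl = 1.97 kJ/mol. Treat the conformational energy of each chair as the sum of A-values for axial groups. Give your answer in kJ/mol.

C1 and C3 have the same parity, so for the trans isomer the two substituents are one axial and one equatorial in each chair.
Chair I (nitro axial, chloro equatorial): E = 4.48 kJ/mol.
Chair II (nitro equatorial, chloro axial): E = 1.97 kJ/mol.
ΔE = 4.48 − 1.97 = 2.51 kJ/mol; chair II is more stable.

2.51 kJ/mol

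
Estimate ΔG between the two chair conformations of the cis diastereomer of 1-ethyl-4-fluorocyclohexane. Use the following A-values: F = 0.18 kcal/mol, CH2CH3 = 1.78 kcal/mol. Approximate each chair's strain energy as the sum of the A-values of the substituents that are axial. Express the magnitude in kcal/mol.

1.60 kcal/mol

C1 and C4 have opposite parity, so for the cis isomer the two substituents are one axial and one equatorial in each chair.
Chair I (fluoro axial, ethyl equatorial): E = 0.18 kcal/mol.
Chair II (fluoro equatorial, ethyl axial): E = 1.78 kcal/mol.
ΔE = 1.78 − 0.18 = 1.60 kcal/mol; chair I is more stable.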